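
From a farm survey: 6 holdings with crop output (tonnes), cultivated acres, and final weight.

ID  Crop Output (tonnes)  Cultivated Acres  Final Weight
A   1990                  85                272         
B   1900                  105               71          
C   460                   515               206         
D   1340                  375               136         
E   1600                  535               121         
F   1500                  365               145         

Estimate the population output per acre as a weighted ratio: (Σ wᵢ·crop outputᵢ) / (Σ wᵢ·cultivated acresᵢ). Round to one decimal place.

Σ wᵢ·y = 1990×272 + 1900×71 + 460×206 + 1340×136 + 1600×121 + 1500×145
  = 1364280
Σ wᵢ·x = 85×272 + 105×71 + 515×206 + 375×136 + 535×121 + 365×145
  = 23120 + 7455 + 106090 + 51000 + 64735 + 52925 = 305325
Ratio = 1364280 / 305325 = 4.4682879

4.5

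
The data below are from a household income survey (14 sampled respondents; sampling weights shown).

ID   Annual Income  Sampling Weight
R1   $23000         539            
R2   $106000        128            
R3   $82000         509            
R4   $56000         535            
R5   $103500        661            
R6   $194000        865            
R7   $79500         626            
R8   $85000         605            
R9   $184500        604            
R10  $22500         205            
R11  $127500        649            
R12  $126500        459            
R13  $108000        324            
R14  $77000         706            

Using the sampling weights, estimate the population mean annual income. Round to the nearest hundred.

105400

Weighted sum = 781294000
Sum of weights = 7415
Weighted mean = 781294000 / 7415 = 105366.69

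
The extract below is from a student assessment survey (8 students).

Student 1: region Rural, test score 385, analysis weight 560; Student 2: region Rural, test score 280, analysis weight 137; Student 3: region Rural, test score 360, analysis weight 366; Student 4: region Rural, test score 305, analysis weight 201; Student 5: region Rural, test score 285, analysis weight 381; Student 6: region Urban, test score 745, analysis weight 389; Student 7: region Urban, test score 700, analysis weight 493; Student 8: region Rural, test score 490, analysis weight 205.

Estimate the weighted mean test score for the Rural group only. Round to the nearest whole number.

Rural rows: 1, 2, 3, 4, 5, 8
Weighted sum = 656060
Sum of weights = 560 + 137 + 366 + 201 + 381 + 205 = 1850
Weighted mean = 656060 / 1850 = 354.62703

355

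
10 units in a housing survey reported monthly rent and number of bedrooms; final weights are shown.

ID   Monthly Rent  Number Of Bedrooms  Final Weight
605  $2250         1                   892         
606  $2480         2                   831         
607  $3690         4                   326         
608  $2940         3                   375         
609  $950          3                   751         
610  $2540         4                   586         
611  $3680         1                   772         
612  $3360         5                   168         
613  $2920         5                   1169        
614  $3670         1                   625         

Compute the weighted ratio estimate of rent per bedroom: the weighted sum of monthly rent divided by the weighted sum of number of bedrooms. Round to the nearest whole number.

1001

Σ wᵢ·y = 2250×892 + 2480×831 + 3690×326 + 2940×375 + 950×751 + 2540×586 + 3680×772 + 3360×168 + 2920×1169 + 3670×625
  = 2007000 + 2060880 + 1202940 + 1102500 + 713450 + 1488440 + 2840960 + 564480 + 3413480 + 2293750 = 17687880
Σ wᵢ·x = 17662
Ratio = 17687880 / 17662 = 1001.4653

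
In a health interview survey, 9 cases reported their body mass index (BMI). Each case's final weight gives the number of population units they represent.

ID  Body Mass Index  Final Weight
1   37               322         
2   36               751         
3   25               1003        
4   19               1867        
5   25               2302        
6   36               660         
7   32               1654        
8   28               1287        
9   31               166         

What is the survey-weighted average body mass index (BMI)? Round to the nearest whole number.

27

Weighted sum = 37×322 + 36×751 + 25×1003 + 19×1867 + 25×2302 + 36×660 + 32×1654 + 28×1287 + 31×166
  = 11914 + 27036 + 25075 + 35473 + 57550 + 23760 + 52928 + 36036 + 5146 = 274918
Sum of weights = 322 + 751 + 1003 + 1867 + 2302 + 660 + 1654 + 1287 + 166 = 10012
Weighted mean = 274918 / 10012 = 27.458849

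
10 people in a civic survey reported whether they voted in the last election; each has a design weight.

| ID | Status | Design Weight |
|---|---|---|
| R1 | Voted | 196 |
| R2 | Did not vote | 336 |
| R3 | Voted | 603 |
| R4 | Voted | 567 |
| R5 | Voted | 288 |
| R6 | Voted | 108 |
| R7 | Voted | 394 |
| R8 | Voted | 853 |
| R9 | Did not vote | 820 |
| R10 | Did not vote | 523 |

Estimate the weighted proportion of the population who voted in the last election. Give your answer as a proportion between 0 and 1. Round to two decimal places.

0.64

Sum of weights for 'Voted' = 196 + 603 + 567 + 288 + 108 + 394 + 853 = 3009
Total weight = 196 + 336 + 603 + 567 + 288 + 108 + 394 + 853 + 820 + 523 = 4688
Weighted proportion = 3009 / 4688 = 0.64185154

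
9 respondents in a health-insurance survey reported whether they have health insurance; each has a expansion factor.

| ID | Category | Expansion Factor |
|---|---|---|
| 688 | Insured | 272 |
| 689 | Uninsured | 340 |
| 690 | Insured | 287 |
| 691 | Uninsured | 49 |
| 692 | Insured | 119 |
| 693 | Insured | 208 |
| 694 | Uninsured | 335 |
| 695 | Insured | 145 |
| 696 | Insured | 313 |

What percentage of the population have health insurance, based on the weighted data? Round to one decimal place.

65.0

Sum of weights for 'Insured' = 272 + 287 + 119 + 208 + 145 + 313 = 1344
Total weight = 272 + 340 + 287 + 49 + 119 + 208 + 335 + 145 + 313 = 2068
Weighted proportion = 1344 / 2068 = 0.64990329 → 64.990329%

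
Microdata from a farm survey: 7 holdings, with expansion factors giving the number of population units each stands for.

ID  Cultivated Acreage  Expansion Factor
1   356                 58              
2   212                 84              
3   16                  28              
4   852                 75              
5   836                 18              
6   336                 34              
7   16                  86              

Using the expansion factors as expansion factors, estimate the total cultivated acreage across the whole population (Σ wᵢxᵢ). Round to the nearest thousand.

Weighted total = 356×58 + 212×84 + 16×28 + 852×75 + 836×18 + 336×34 + 16×86
  = 20648 + 17808 + 448 + 63900 + 15048 + 11424 + 1376 = 130652

131000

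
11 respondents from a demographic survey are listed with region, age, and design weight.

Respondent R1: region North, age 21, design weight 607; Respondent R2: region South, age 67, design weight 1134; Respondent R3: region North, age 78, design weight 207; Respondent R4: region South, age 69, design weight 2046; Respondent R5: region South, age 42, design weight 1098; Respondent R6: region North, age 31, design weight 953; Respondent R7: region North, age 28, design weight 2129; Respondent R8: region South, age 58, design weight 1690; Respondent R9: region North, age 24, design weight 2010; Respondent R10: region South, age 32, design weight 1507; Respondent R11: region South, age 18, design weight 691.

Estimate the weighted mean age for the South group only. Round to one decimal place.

51.7

South rows: R2, R4, R5, R8, R10, R11
Weighted sum = 67×1134 + 69×2046 + 42×1098 + 58×1690 + 32×1507 + 18×691
  = 75978 + 141174 + 46116 + 98020 + 48224 + 12438 = 421950
Sum of weights = 1134 + 2046 + 1098 + 1690 + 1507 + 691 = 8166
Weighted mean = 421950 / 8166 = 51.671565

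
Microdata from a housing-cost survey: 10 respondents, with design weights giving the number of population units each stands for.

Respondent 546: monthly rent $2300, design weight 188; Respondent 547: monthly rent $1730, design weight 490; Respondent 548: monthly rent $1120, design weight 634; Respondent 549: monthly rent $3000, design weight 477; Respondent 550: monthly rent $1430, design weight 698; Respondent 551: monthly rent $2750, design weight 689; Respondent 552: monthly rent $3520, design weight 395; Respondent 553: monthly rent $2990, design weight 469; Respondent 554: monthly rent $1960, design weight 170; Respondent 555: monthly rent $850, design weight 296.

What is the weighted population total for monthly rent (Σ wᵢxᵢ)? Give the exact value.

9691580

Weighted total = 9691580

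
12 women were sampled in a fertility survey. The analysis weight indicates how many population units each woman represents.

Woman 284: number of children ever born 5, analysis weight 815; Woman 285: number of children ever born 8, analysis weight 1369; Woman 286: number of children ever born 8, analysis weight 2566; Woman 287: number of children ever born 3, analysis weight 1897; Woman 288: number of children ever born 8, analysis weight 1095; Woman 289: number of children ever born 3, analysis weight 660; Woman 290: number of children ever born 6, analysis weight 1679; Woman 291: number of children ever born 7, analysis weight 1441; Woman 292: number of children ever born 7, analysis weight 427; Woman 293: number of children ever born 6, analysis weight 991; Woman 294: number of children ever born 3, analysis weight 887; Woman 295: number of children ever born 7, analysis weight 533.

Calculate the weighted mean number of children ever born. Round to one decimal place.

Weighted sum = 5×815 + 8×1369 + 8×2566 + 3×1897 + 8×1095 + 3×660 + 6×1679 + 7×1441 + 7×427 + 6×991 + 3×887 + 7×533
  = 87474
Sum of weights = 815 + 1369 + 2566 + 1897 + 1095 + 660 + 1679 + 1441 + 427 + 991 + 887 + 533 = 14360
Weighted mean = 87474 / 14360 = 6.0915042

6.1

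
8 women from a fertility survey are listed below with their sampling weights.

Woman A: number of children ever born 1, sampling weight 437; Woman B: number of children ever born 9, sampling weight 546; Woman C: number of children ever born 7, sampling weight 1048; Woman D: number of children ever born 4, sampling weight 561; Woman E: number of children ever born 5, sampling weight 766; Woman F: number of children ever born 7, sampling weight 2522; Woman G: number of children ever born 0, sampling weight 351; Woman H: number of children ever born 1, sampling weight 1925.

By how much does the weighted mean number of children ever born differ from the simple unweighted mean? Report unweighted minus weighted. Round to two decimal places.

-0.45

Unweighted sum = 1 + 9 + 7 + 4 + 5 + 7 + 0 + 1 = 34
Unweighted mean = 34 / 8 = 4.25
Weighted sum = 1×437 + 9×546 + 7×1048 + 4×561 + 5×766 + 7×2522 + 0×351 + 1×1925
  = 437 + 4914 + 7336 + 2244 + 3830 + 17654 + 0 + 1925 = 38340
Sum of weights = 437 + 546 + 1048 + 561 + 766 + 2522 + 351 + 1925 = 8156
Weighted mean = 38340 / 8156 = 4.7008337
Difference (unweighted minus weighted) = -0.45083374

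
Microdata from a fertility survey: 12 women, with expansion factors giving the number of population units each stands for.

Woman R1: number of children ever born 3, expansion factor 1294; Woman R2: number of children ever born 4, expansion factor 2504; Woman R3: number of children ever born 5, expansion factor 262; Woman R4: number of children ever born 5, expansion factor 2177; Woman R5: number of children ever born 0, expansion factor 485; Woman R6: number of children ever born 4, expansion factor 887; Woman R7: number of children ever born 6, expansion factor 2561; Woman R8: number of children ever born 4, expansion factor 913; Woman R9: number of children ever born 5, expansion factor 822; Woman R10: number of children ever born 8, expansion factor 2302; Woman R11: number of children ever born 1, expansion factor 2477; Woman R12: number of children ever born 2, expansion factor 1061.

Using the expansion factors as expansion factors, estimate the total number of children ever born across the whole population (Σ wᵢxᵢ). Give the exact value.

Weighted total = 3×1294 + 4×2504 + 5×262 + 5×2177 + 0×485 + 4×887 + 6×2561 + 4×913 + 5×822 + 8×2302 + 1×2477 + 2×1061
  = 3882 + 10016 + 1310 + 10885 + 0 + 3548 + 15366 + 3652 + 4110 + 18416 + 2477 + 2122 = 75784

75784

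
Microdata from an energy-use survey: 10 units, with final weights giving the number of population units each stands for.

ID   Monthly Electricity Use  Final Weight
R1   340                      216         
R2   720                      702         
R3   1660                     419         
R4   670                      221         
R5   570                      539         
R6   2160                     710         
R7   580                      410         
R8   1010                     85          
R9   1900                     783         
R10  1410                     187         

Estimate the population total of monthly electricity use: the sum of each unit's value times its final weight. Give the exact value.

Weighted total = 340×216 + 720×702 + 1660×419 + 670×221 + 570×539 + 2160×710 + 580×410 + 1010×85 + 1900×783 + 1410×187
  = 73440 + 505440 + 695540 + 148070 + 307230 + 1533600 + 237800 + 85850 + 1487700 + 263670 = 5338340

5338340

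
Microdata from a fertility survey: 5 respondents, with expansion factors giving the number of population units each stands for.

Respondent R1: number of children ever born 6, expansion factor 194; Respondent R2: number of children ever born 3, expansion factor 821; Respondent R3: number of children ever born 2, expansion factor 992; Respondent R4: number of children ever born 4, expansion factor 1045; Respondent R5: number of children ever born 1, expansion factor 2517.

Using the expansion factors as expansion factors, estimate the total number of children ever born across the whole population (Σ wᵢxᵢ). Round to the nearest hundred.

Weighted total = 6×194 + 3×821 + 2×992 + 4×1045 + 1×2517
  = 12308

12300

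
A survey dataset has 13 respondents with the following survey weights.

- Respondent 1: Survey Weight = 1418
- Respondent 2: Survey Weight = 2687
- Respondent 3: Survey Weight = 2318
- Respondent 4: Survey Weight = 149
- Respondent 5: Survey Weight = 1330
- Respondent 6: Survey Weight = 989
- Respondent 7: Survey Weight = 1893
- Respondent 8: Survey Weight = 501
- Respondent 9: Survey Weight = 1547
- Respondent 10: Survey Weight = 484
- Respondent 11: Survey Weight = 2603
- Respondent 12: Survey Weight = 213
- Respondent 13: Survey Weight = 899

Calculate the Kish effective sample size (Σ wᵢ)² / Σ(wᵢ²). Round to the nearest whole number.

Σ wᵢ = 17031
Σ wᵢ² = 31464133
n_eff = 17031² / 31464133 = 290054961 / 31464133 = 9.2185906

9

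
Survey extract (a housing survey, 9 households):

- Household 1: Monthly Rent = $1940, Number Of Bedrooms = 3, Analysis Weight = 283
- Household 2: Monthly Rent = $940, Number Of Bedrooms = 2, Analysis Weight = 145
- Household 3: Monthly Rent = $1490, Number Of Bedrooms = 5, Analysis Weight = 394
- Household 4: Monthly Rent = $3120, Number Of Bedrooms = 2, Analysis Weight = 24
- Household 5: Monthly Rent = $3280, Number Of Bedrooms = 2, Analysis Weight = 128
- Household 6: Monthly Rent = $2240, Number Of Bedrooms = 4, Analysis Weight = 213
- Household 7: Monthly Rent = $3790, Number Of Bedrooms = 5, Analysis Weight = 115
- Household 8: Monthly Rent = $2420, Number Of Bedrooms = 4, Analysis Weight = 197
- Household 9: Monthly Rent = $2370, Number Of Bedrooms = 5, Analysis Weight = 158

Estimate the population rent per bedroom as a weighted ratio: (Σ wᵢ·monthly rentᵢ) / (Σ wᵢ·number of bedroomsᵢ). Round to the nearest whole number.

550

Σ wᵢ·y = 1940×283 + 940×145 + 1490×394 + 3120×24 + 3280×128 + 2240×213 + 3790×115 + 2420×197 + 2370×158
  = 549020 + 136300 + 587060 + 74880 + 419840 + 477120 + 435850 + 476740 + 374460 = 3531270
Σ wᵢ·x = 3×283 + 2×145 + 5×394 + 2×24 + 2×128 + 4×213 + 5×115 + 4×197 + 5×158
  = 6418
Ratio = 3531270 / 6418 = 550.21346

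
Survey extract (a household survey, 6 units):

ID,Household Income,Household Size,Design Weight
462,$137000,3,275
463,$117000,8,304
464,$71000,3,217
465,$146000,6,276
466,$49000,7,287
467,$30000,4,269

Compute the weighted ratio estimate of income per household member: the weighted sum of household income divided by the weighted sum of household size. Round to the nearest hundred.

17500

Σ wᵢ·y = 137000×275 + 117000×304 + 71000×217 + 146000×276 + 49000×287 + 30000×269
  = 37675000 + 35568000 + 15407000 + 40296000 + 14063000 + 8070000 = 151079000
Σ wᵢ·x = 3×275 + 8×304 + 3×217 + 6×276 + 7×287 + 4×269
  = 825 + 2432 + 651 + 1656 + 2009 + 1076 = 8649
Ratio = 151079000 / 8649 = 17467.8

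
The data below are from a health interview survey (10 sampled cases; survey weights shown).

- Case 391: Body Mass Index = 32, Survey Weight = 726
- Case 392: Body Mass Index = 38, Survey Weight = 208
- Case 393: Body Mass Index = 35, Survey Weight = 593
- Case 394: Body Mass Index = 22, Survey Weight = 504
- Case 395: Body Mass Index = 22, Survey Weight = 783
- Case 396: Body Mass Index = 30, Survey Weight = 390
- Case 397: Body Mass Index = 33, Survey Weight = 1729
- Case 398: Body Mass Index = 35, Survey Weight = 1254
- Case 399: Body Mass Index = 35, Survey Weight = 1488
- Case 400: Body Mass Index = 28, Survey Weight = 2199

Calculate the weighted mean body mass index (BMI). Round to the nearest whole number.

Weighted sum = 32×726 + 38×208 + 35×593 + 22×504 + 22×783 + 30×390 + 33×1729 + 35×1254 + 35×1488 + 28×2199
  = 23232 + 7904 + 20755 + 11088 + 17226 + 11700 + 57057 + 43890 + 52080 + 61572 = 306504
Sum of weights = 726 + 208 + 593 + 504 + 783 + 390 + 1729 + 1254 + 1488 + 2199 = 9874
Weighted mean = 306504 / 9874 = 31.041523

31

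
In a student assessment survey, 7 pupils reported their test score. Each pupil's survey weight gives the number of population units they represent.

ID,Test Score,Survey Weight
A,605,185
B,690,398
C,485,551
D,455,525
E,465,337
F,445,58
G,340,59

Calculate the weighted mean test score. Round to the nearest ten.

Weighted sum = 605×185 + 690×398 + 485×551 + 455×525 + 465×337 + 445×58 + 340×59
  = 111925 + 274620 + 267235 + 238875 + 156705 + 25810 + 20060 = 1095230
Sum of weights = 185 + 398 + 551 + 525 + 337 + 58 + 59 = 2113
Weighted mean = 1095230 / 2113 = 518.32939

520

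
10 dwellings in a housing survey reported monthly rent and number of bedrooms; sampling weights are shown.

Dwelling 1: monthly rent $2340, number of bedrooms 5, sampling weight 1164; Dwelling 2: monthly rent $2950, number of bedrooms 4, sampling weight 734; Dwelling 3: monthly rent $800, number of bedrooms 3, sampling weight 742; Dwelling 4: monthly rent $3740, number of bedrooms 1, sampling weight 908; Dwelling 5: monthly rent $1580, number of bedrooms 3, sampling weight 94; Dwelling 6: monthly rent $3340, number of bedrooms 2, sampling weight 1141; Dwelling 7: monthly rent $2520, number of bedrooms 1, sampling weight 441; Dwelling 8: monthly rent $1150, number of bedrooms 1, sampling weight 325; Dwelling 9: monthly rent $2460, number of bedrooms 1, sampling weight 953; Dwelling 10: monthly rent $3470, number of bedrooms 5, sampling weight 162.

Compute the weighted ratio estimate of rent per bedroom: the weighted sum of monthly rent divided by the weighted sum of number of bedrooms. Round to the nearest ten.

Σ wᵢ·y = 17229630
Σ wᵢ·x = 5×1164 + 4×734 + 3×742 + 1×908 + 3×94 + 2×1141 + 1×441 + 1×325 + 1×953 + 5×162
  = 5820 + 2936 + 2226 + 908 + 282 + 2282 + 441 + 325 + 953 + 810 = 16983
Ratio = 17229630 / 16983 = 1014.5222

1010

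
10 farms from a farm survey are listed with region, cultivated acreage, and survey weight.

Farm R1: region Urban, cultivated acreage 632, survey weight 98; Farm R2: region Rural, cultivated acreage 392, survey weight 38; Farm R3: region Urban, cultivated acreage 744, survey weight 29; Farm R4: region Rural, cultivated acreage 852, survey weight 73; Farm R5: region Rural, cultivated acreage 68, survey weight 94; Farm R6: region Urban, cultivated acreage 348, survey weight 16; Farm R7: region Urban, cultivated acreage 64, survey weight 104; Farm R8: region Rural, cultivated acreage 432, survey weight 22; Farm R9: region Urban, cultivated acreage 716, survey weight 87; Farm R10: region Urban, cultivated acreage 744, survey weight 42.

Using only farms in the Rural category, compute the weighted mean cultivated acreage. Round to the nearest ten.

Rural rows: R2, R4, R5, R8
Weighted sum = 392×38 + 852×73 + 68×94 + 432×22
  = 14896 + 62196 + 6392 + 9504 = 92988
Sum of weights = 227
Weighted mean = 92988 / 227 = 409.63877

410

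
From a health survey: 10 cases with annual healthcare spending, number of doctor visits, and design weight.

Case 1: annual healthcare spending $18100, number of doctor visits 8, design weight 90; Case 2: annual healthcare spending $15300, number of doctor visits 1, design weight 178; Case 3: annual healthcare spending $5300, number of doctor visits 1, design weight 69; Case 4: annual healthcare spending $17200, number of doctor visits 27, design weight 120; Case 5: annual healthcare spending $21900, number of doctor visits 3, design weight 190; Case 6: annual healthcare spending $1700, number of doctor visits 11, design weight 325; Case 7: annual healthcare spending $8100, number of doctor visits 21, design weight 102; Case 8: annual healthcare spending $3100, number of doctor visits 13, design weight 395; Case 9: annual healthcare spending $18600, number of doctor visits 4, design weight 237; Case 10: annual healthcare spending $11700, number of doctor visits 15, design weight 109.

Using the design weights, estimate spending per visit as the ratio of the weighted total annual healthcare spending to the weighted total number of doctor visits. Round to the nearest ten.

1060

Σ wᵢ·y = 18100×90 + 15300×178 + 5300×69 + 17200×120 + 21900×190 + 1700×325 + 8100×102 + 3100×395 + 18600×237 + 11700×109
  = 19229800
Σ wᵢ·x = 8×90 + 1×178 + 1×69 + 27×120 + 3×190 + 11×325 + 21×102 + 13×395 + 4×237 + 15×109
  = 720 + 178 + 69 + 3240 + 570 + 3575 + 2142 + 5135 + 948 + 1635 = 18212
Ratio = 19229800 / 18212 = 1055.8862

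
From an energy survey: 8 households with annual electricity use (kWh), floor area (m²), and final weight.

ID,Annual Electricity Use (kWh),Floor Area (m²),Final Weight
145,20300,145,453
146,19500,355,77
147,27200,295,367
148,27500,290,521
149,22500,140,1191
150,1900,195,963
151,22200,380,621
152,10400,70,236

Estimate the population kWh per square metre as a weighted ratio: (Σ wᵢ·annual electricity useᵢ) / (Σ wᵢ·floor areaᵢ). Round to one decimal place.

Σ wᵢ·y = 20300×453 + 19500×77 + 27200×367 + 27500×521 + 22500×1191 + 1900×963 + 22200×621 + 10400×236
  = 9195900 + 1501500 + 9982400 + 14327500 + 26797500 + 1829700 + 13786200 + 2454400 = 79875100
Σ wᵢ·x = 145×453 + 355×77 + 295×367 + 290×521 + 140×1191 + 195×963 + 380×621 + 70×236
  = 65685 + 27335 + 108265 + 151090 + 166740 + 187785 + 235980 + 16520 = 959400
Ratio = 79875100 / 959400 = 83.255264

83.3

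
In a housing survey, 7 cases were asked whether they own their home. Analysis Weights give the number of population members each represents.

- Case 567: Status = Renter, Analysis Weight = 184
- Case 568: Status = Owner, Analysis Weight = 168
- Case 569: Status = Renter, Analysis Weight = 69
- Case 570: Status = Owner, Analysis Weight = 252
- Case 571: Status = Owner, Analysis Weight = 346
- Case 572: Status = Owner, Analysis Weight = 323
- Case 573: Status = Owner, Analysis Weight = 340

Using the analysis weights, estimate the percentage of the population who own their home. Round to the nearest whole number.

85

Sum of weights for 'Owner' = 168 + 252 + 346 + 323 + 340 = 1429
Total weight = 184 + 168 + 69 + 252 + 346 + 323 + 340 = 1682
Weighted proportion = 1429 / 1682 = 0.84958383 → 84.958383%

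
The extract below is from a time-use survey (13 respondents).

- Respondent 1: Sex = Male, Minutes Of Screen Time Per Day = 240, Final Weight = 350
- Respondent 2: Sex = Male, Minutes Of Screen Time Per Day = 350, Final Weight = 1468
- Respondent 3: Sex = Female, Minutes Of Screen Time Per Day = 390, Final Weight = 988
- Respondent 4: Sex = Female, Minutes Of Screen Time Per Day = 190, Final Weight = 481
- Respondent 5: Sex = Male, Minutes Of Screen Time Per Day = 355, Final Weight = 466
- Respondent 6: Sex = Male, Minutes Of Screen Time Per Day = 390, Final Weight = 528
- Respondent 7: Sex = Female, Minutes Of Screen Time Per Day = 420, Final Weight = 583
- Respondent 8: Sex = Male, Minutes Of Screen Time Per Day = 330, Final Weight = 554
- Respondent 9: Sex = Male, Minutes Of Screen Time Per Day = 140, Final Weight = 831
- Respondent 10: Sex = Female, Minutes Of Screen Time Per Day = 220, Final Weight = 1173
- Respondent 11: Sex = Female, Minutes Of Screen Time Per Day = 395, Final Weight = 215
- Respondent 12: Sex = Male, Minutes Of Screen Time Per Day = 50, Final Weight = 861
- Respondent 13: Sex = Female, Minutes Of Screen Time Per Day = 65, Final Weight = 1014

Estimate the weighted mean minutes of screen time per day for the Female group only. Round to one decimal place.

253.8

Female rows: 3, 4, 7, 10, 11, 13
Weighted sum = 1130465
Sum of weights = 4454
Weighted mean = 1130465 / 4454 = 253.80894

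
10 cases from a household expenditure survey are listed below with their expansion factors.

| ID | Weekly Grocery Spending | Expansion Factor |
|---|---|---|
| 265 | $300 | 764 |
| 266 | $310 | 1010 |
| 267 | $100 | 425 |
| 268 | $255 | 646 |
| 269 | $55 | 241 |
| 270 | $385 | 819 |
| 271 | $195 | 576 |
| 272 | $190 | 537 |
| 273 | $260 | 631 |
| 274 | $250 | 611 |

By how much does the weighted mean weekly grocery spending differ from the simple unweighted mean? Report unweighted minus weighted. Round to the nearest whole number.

Unweighted sum = 300 + 310 + 100 + 255 + 55 + 385 + 195 + 190 + 260 + 250 = 2300
Unweighted mean = 2300 / 10 = 230
Weighted sum = 300×764 + 310×1010 + 100×425 + 255×646 + 55×241 + 385×819 + 195×576 + 190×537 + 260×631 + 250×611
  = 229200 + 313100 + 42500 + 164730 + 13255 + 315315 + 112320 + 102030 + 164060 + 152750 = 1609260
Sum of weights = 764 + 1010 + 425 + 646 + 241 + 819 + 576 + 537 + 631 + 611 = 6260
Weighted mean = 1609260 / 6260 = 257.07029
Difference (unweighted minus weighted) = -27.070288

-27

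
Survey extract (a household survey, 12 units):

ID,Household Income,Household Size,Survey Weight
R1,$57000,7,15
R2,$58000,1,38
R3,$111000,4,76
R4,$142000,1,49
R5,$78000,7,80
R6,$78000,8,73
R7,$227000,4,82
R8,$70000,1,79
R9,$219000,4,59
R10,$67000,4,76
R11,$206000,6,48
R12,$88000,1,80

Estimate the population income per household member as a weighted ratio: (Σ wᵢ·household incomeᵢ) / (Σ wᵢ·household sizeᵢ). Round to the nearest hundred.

30300

Σ wᵢ·y = 57000×15 + 58000×38 + 111000×76 + 142000×49 + 78000×80 + 78000×73 + 227000×82 + 70000×79 + 219000×59 + 67000×76 + 206000×48 + 88000×80
  = 855000 + 2204000 + 8436000 + 6958000 + 6240000 + 5694000 + 18614000 + 5530000 + 12921000 + 5092000 + 9888000 + 7040000 = 89472000
Σ wᵢ·x = 2955
Ratio = 89472000 / 2955 = 30278.173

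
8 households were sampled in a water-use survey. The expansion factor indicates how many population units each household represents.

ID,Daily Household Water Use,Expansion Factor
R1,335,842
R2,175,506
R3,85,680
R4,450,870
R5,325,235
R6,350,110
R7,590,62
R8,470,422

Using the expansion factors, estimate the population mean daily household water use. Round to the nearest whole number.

Weighted sum = 335×842 + 175×506 + 85×680 + 450×870 + 325×235 + 350×110 + 590×62 + 470×422
  = 282070 + 88550 + 57800 + 391500 + 76375 + 38500 + 36580 + 198340 = 1169715
Sum of weights = 842 + 506 + 680 + 870 + 235 + 110 + 62 + 422 = 3727
Weighted mean = 1169715 / 3727 = 313.84894

314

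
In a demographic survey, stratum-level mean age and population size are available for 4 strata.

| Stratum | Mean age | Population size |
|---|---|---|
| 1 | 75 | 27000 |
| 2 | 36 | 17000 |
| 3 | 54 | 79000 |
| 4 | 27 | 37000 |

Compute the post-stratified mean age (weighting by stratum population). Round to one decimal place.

49.4

Σ Nₕ·x̄ₕ = 75×27000 + 36×17000 + 54×79000 + 27×37000
  = 2025000 + 612000 + 4266000 + 999000 = 7902000
Σ Nₕ = 27000 + 17000 + 79000 + 37000 = 160000
Overall mean = 7902000 / 160000 = 49.3875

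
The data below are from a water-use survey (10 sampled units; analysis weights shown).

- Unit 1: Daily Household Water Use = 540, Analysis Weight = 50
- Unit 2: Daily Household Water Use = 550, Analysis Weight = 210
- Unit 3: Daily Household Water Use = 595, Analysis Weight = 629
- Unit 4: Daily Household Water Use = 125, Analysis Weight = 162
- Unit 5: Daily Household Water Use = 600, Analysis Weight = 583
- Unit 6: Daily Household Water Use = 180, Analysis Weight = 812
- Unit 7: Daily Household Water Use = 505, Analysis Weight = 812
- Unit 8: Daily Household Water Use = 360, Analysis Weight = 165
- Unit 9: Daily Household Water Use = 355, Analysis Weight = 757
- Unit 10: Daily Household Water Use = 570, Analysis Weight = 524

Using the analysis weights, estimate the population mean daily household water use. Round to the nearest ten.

440

Weighted sum = 540×50 + 550×210 + 595×629 + 125×162 + 600×583 + 180×812 + 505×812 + 360×165 + 355×757 + 570×524
  = 27000 + 115500 + 374255 + 20250 + 349800 + 146160 + 410060 + 59400 + 268735 + 298680 = 2069840
Sum of weights = 50 + 210 + 629 + 162 + 583 + 812 + 812 + 165 + 757 + 524 = 4704
Weighted mean = 2069840 / 4704 = 440.01701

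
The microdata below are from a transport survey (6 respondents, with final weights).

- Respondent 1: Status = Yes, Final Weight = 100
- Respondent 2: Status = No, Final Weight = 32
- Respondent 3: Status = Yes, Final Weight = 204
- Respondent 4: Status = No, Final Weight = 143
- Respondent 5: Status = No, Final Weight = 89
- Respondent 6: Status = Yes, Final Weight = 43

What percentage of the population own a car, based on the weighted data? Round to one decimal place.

Sum of weights for 'Yes' = 100 + 204 + 43 = 347
Total weight = 100 + 32 + 204 + 143 + 89 + 43 = 611
Weighted proportion = 347 / 611 = 0.56792144 → 56.792144%

56.8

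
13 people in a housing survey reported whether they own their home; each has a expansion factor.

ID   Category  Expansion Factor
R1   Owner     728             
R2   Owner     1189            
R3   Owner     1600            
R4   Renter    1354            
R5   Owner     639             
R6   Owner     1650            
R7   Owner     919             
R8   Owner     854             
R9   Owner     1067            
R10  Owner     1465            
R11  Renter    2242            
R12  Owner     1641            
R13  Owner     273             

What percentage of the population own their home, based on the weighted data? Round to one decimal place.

77.0

Sum of weights for 'Owner' = 728 + 1189 + 1600 + 639 + 1650 + 919 + 854 + 1067 + 1465 + 1641 + 273 = 12025
Total weight = 15621
Weighted proportion = 12025 / 15621 = 0.76979707 → 76.979707%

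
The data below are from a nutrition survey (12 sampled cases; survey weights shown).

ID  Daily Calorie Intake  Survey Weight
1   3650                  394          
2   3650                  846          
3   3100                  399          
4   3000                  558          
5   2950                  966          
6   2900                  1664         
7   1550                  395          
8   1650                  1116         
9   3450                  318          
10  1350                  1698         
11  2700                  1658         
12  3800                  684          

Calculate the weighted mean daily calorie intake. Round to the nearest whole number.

Weighted sum = 3650×394 + 3650×846 + 3100×399 + 3000×558 + 2950×966 + 2900×1664 + 1550×395 + 1650×1116 + 3450×318 + 1350×1698 + 2700×1658 + 3800×684
  = 1438100 + 3087900 + 1236900 + 1674000 + 2849700 + 4825600 + 612250 + 1841400 + 1097100 + 2292300 + 4476600 + 2599200 = 28031050
Sum of weights = 10696
Weighted mean = 28031050 / 10696 = 2620.704

2621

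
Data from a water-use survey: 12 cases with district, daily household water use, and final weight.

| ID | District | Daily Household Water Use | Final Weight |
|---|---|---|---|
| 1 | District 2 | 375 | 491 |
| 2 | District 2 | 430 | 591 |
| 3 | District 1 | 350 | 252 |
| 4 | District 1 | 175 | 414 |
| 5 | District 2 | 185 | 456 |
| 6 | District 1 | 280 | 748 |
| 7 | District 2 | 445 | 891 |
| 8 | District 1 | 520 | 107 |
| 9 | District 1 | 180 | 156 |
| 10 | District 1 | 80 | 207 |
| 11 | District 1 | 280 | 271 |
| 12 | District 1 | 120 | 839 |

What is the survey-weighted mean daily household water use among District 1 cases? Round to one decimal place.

District 1 rows: 3, 4, 6, 8, 9, 10, 11, 12
Weighted sum = 350×252 + 175×414 + 280×748 + 520×107 + 180×156 + 80×207 + 280×271 + 120×839
  = 646930
Sum of weights = 252 + 414 + 748 + 107 + 156 + 207 + 271 + 839 = 2994
Weighted mean = 646930 / 2994 = 216.07548

216.1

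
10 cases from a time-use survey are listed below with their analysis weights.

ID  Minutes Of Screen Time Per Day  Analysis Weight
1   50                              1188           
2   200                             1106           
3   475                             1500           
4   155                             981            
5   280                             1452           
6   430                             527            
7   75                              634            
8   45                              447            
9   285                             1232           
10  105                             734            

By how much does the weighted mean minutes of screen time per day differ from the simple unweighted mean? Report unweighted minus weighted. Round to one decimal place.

-22.0

Unweighted sum = 50 + 200 + 475 + 155 + 280 + 430 + 75 + 45 + 285 + 105 = 2100
Unweighted mean = 2100 / 10 = 210
Weighted sum = 50×1188 + 200×1106 + 475×1500 + 155×981 + 280×1452 + 430×527 + 75×634 + 45×447 + 285×1232 + 105×734
  = 59400 + 221200 + 712500 + 152055 + 406560 + 226610 + 47550 + 20115 + 351120 + 77070 = 2274180
Sum of weights = 1188 + 1106 + 1500 + 981 + 1452 + 527 + 634 + 447 + 1232 + 734 = 9801
Weighted mean = 2274180 / 9801 = 232.03551
Difference (unweighted minus weighted) = -22.035507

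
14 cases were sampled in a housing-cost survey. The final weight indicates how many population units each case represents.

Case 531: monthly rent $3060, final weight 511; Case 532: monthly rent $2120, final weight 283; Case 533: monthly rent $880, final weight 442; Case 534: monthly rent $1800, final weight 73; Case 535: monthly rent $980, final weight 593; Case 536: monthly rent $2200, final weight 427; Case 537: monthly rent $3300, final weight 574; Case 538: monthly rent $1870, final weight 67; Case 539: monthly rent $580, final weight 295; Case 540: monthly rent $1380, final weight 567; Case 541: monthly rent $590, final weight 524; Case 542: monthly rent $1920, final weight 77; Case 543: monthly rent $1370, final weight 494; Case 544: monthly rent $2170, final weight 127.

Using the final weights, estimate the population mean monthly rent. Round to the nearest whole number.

1699

Weighted sum = 8586940
Sum of weights = 5054
Weighted mean = 8586940 / 5054 = 1699.0384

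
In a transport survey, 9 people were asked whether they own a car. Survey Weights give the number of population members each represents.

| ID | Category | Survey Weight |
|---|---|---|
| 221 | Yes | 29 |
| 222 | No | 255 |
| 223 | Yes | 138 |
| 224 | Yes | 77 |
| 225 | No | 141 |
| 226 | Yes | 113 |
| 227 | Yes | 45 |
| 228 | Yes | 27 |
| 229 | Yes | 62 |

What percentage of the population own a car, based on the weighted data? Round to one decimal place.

Sum of weights for 'Yes' = 29 + 138 + 77 + 113 + 45 + 27 + 62 = 491
Total weight = 29 + 255 + 138 + 77 + 141 + 113 + 45 + 27 + 62 = 887
Weighted proportion = 491 / 887 = 0.5535513 → 55.35513%

55.4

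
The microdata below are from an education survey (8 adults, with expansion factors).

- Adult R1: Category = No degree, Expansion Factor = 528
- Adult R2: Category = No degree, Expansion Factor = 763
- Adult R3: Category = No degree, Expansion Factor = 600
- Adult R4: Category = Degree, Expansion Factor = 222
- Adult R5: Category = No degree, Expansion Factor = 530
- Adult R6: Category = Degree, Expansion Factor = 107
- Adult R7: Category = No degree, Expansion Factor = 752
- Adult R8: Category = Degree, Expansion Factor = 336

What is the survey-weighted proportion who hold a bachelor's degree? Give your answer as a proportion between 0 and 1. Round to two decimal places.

Sum of weights for 'Degree' = 222 + 107 + 336 = 665
Total weight = 3838
Weighted proportion = 665 / 3838 = 0.17326733

0.17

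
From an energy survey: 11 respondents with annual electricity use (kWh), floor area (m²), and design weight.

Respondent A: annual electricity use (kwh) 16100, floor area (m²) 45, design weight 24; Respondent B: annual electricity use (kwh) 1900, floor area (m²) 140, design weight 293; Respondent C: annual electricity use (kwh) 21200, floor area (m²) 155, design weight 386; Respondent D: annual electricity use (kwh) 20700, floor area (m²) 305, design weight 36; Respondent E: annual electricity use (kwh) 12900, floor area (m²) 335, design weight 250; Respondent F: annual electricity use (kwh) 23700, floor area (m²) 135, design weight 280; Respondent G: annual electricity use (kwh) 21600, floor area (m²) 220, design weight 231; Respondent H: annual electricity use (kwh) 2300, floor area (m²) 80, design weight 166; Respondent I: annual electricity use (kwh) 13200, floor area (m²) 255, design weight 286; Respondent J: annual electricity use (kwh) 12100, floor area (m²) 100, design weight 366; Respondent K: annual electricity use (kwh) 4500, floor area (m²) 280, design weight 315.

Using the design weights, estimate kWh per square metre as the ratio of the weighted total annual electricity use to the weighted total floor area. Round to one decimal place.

70.0

Σ wᵢ·y = 16100×24 + 1900×293 + 21200×386 + 20700×36 + 12900×250 + 23700×280 + 21600×231 + 2300×166 + 13200×286 + 12100×366 + 4500×315
  = 386400 + 556700 + 8183200 + 745200 + 3225000 + 6636000 + 4989600 + 381800 + 3775200 + 4428600 + 1417500 = 34725200
Σ wᵢ·x = 45×24 + 140×293 + 155×386 + 305×36 + 335×250 + 135×280 + 220×231 + 80×166 + 255×286 + 100×366 + 280×315
  = 1080 + 41020 + 59830 + 10980 + 83750 + 37800 + 50820 + 13280 + 72930 + 36600 + 88200 = 496290
Ratio = 34725200 / 496290 = 69.969574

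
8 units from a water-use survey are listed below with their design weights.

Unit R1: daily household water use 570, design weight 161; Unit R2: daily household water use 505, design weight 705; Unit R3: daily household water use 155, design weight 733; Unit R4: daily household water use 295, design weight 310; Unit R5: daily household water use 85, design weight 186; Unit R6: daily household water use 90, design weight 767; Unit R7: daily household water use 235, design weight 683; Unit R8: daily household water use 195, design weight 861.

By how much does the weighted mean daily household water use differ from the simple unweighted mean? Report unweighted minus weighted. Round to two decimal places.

24.28

Unweighted sum = 570 + 505 + 155 + 295 + 85 + 90 + 235 + 195 = 2130
Unweighted mean = 2130 / 8 = 266.25
Weighted sum = 570×161 + 505×705 + 155×733 + 295×310 + 85×186 + 90×767 + 235×683 + 195×861
  = 1066100
Sum of weights = 161 + 705 + 733 + 310 + 186 + 767 + 683 + 861 = 4406
Weighted mean = 1066100 / 4406 = 241.9655
Difference (unweighted minus weighted) = 24.284498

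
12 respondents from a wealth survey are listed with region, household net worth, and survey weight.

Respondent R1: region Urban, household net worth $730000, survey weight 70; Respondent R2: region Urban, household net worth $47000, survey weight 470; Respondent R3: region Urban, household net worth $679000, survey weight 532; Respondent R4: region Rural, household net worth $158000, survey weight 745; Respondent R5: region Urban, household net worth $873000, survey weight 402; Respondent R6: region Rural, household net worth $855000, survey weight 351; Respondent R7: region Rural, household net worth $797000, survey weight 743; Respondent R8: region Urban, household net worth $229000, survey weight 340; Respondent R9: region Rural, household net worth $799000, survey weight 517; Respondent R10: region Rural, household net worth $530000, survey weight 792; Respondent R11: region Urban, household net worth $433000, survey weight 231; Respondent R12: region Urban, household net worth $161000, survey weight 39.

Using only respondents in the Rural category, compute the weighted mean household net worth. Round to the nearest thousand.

585000

Rural rows: R4, R6, R7, R9, R10
Weighted sum = 158000×745 + 855000×351 + 797000×743 + 799000×517 + 530000×792
  = 1842829000
Sum of weights = 3148
Weighted mean = 1842829000 / 3148 = 585396.76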